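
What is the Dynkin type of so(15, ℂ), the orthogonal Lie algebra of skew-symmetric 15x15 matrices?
This is so(15) with 15 odd, which has dimension 15(15-1)/2 = 105 and rank (15-1)/2 = 7. In the classification of classical Lie algebras, the orthogonal algebra so(2n+1) in an odd number of variables has type B_n; here n = 7, so the Dynkin diagram is a chain of 7 nodes with a double edge at one end; the terminal node there is the unique short simple root (B_7). Hence the type is B_7.

B_7 (so(15))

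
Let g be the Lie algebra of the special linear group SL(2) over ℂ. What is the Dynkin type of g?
This is sl(2), which has dimension 2^2 - 1 = 3 and rank 2 - 1 = 1 (a Cartan subalgebra is the diagonal traceless matrices). In the classification of classical Lie algebras, the special linear algebra sl(n+1) has type A_n; here n = 1, so the Dynkin diagram is a chain of 1 nodes with single edges (A_1). Hence the type is A_1.

A_1 (sl(2))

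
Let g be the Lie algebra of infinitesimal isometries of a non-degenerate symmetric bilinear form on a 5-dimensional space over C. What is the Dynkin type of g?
B_2

This is so(5) with 5 odd, which has dimension 5(5-1)/2 = 10 and rank (5-1)/2 = 2. In the classification of classical Lie algebras, the orthogonal algebra so(2n+1) in an odd number of variables has type B_n; here n = 2, so the Dynkin diagram is a chain of 2 nodes with a double edge at one end; the terminal node there is the unique short simple root (B_2). Hence the type is B_2.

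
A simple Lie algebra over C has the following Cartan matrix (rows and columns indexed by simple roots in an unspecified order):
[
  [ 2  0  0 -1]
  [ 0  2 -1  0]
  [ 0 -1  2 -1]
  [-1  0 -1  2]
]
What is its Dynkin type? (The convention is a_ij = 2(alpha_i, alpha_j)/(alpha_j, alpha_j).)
The matrix has rank 4 with 2's on the diagonal. Reading the off-diagonal entries as Dynkin edges (a single edge where a_ij = a_ji = -1; a double or triple edge where a_ij * a_ji = 2 or 3), the diagram is a chain of 4 nodes with single edges (A_4). One simple-root ordering that puts it in standard form is (alpha_1, alpha_4, alpha_3, alpha_2). So the algebra is type A_4, i.e. sl(5).

A_4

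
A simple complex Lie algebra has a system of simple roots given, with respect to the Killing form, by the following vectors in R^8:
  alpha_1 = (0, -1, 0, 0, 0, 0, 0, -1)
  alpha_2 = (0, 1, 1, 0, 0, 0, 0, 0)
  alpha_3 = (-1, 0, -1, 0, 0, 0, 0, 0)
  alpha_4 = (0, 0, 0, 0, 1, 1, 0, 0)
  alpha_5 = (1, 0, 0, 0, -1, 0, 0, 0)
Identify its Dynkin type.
type A_5

Compute the Cartan integers a_ij = 2(alpha_i, alpha_j)/(alpha_j, alpha_j); the resulting 5x5 Cartan matrix is
[[2, -1, 0, 0, 0], [-1, 2, -1, 0, 0], [0, -1, 2, 0, -1], [0, 0, 0, 2, -1], [0, 0, -1, -1, 2]].
All simple roots have the same length, so the diagram is simply laced. The associated Dynkin diagram is a chain of 5 nodes with single edges (A_5), so the type is A_5 (the algebra sl(6)).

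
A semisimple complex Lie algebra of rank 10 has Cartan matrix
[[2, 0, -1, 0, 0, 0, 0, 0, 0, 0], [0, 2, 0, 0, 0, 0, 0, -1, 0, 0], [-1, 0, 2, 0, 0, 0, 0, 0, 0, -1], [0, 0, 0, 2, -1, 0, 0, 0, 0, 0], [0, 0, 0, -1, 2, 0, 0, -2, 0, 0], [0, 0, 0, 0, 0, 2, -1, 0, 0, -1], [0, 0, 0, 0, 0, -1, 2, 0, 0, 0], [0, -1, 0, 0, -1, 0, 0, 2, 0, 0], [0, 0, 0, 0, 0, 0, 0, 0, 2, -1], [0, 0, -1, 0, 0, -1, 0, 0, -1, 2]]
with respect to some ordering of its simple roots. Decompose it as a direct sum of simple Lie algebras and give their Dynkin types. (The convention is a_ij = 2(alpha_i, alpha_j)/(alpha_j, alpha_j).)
E_6 + F_4

The diagram associated to this matrix has two connected components: the simple roots {alpha_1, alpha_3, alpha_6, alpha_7, alpha_9, alpha_10} form a chain of 5 nodes with one extra node attached to the third node from one end (E_6), and {alpha_2, alpha_4, alpha_5, alpha_8} form a chain of 4 nodes with a double edge between the middle two (F_4). A semisimple Lie algebra decomposes uniquely as the direct sum of simple ideals, one per connected component of its Dynkin diagram, so g ≅ E_6 ⊕ F_4 (dimension 78 + 52 = 130).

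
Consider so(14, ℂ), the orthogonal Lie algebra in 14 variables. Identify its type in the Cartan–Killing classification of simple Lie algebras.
D_7

This is so(14) with 14 even, which has dimension 14(14-1)/2 = 91 and rank 14/2 = 7. In the classification of classical Lie algebras, the orthogonal algebra so(2n) in an even number of variables has type D_n; here n = 7, so the Dynkin diagram is a chain of 5 nodes with a fork of two nodes at one end (D_7). Hence the type is D_7.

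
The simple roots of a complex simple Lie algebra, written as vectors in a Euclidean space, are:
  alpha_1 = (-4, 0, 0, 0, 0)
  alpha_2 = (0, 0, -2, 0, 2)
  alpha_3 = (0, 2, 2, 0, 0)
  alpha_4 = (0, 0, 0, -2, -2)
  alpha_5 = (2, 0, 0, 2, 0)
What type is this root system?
type C_5

Compute the Cartan integers a_ij = 2(alpha_i, alpha_j)/(alpha_j, alpha_j); the resulting 5x5 Cartan matrix is
[[2, 0, 0, 0, -2], [0, 2, -1, -1, 0], [0, -1, 2, 0, 0], [0, -1, 0, 2, -1], [-1, 0, 0, -1, 2]].
The roots have two lengths (squared-length ratio 2:1); the short ones are alpha_{2,3,4,5}. The associated Dynkin diagram is a chain of 5 nodes with a double edge at one end; the terminal node there is the unique long simple root (C_5), so the type is C_5 (the algebra sp(10)).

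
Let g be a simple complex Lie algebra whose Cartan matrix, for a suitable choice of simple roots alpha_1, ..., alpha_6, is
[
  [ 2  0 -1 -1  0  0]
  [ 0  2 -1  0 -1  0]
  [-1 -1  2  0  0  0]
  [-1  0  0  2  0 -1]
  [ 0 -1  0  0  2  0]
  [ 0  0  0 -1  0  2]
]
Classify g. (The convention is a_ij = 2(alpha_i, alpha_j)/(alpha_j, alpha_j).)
The matrix has rank 6 with 2's on the diagonal. Reading the off-diagonal entries as Dynkin edges (a single edge where a_ij = a_ji = -1; a double or triple edge where a_ij * a_ji = 2 or 3), the diagram is a chain of 6 nodes with single edges (A_6). One simple-root ordering that puts it in standard form is (alpha_6, alpha_4, alpha_1, alpha_3, alpha_2, alpha_5). So the algebra is type A_6, i.e. sl(7).

A6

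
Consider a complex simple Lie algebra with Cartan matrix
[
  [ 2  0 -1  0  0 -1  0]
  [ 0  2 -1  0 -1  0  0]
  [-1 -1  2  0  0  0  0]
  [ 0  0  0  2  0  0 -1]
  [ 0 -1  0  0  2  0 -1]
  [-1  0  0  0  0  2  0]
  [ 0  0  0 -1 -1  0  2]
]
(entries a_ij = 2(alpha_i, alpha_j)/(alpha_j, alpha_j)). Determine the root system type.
A_7

The matrix has rank 7 with 2's on the diagonal. Reading the off-diagonal entries as Dynkin edges (a single edge where a_ij = a_ji = -1; a double or triple edge where a_ij * a_ji = 2 or 3), the diagram is a chain of 7 nodes with single edges (A_7). One simple-root ordering that puts it in standard form is (alpha_6, alpha_1, alpha_3, alpha_2, alpha_5, alpha_7, alpha_4). So the algebra is type A_7, i.e. sl(8).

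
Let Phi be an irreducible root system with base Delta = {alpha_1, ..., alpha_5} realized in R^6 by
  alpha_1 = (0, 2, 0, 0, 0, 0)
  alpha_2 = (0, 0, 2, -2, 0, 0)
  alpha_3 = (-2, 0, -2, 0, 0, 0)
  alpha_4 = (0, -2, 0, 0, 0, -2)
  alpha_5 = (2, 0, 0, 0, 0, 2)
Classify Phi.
B5

Compute the Cartan integers a_ij = 2(alpha_i, alpha_j)/(alpha_j, alpha_j); the resulting 5x5 Cartan matrix is
[[2, 0, 0, -1, 0], [0, 2, -1, 0, 0], [0, -1, 2, 0, -1], [-2, 0, 0, 2, -1], [0, 0, -1, -1, 2]].
The roots have two lengths (squared-length ratio 2:1); the short ones are alpha_{1}. The associated Dynkin diagram is a chain of 5 nodes with a double edge at one end; the terminal node there is the unique short simple root (B_5), so the type is B_5 (the algebra so(11)).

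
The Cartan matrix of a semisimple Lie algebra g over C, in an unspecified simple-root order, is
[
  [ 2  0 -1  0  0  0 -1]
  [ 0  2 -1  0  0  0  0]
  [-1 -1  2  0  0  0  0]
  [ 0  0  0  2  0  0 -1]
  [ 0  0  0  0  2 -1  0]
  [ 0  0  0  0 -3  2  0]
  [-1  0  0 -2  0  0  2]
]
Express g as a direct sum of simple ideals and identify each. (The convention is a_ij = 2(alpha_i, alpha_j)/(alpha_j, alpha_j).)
type B_5 ⊕ type G_2

The diagram associated to this matrix has two connected components: the simple roots {alpha_1, alpha_2, alpha_3, alpha_4, alpha_7} form a chain of 5 nodes with a double edge at one end; the terminal node there is the unique short simple root (B_5), and {alpha_5, alpha_6} form two nodes joined by a triple edge (G_2). A semisimple Lie algebra decomposes uniquely as the direct sum of simple ideals, one per connected component of its Dynkin diagram, so g ≅ B_5 ⊕ G_2 (dimension 55 + 14 = 69).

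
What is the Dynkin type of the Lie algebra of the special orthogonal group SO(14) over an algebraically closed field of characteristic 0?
This is so(14) with 14 even, which has dimension 14(14-1)/2 = 91 and rank 14/2 = 7. In the classification of classical Lie algebras, the orthogonal algebra so(2n) in an even number of variables has type D_n; here n = 7, so the Dynkin diagram is a chain of 5 nodes with a fork of two nodes at one end (D_7). Hence the type is D_7.

D_7 (so(14))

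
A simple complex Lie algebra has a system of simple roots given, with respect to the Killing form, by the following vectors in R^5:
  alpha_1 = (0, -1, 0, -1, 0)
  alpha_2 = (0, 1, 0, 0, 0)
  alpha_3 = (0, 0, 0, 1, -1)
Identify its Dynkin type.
Compute the Cartan integers a_ij = 2(alpha_i, alpha_j)/(alpha_j, alpha_j); the resulting 3x3 Cartan matrix is
[[2, -2, -1], [-1, 2, 0], [-1, 0, 2]].
The roots have two lengths (squared-length ratio 2:1); the short ones are alpha_{2}. The associated Dynkin diagram is a chain of 3 nodes with a double edge at one end; the terminal node there is the unique short simple root (B_3), so the type is B_3 (the algebra so(7)).

B3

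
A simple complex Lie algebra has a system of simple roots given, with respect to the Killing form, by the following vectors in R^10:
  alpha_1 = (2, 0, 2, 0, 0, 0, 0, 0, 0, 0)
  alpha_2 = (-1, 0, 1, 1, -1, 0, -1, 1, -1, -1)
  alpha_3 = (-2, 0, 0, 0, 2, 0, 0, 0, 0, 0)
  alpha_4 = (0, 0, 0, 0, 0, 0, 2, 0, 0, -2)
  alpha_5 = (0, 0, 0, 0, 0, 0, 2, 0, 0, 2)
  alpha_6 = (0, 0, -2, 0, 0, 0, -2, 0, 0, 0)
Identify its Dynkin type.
Compute the Cartan integers a_ij = 2(alpha_i, alpha_j)/(alpha_j, alpha_j); the resulting 6x6 Cartan matrix is
[[2, 0, -1, 0, 0, -1], [0, 2, 0, 0, -1, 0], [-1, 0, 2, 0, 0, 0], [0, 0, 0, 2, 0, -1], [0, -1, 0, 0, 2, -1], [-1, 0, 0, -1, -1, 2]].
All simple roots have the same length, so the diagram is simply laced. The associated Dynkin diagram is a chain of 5 nodes with one extra node attached to the third node from one end (E_6), so the type is E_6.

E6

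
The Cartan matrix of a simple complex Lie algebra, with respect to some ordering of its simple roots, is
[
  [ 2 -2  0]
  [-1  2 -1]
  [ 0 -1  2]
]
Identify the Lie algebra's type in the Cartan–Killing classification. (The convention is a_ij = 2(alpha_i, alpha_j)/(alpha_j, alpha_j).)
The matrix has rank 3 with 2's on the diagonal. Reading the off-diagonal entries as Dynkin edges (a single edge where a_ij = a_ji = -1; a double or triple edge where a_ij * a_ji = 2 or 3), the diagram is a chain of 3 nodes with a double edge at one end; the terminal node there is the unique long simple root (C_3). One simple-root ordering that puts it in standard form is (alpha_3, alpha_2, alpha_1). So the algebra is type C_3, i.e. sp(6).

C_3 (sp(6))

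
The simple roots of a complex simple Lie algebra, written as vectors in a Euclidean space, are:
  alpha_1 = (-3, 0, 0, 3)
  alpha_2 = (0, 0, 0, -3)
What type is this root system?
B_2 (so(5))

Compute the Cartan integers a_ij = 2(alpha_i, alpha_j)/(alpha_j, alpha_j); the resulting 2x2 Cartan matrix is
[[2, -2], [-1, 2]].
The roots have two lengths (squared-length ratio 2:1); the short ones are alpha_{2}. The associated Dynkin diagram is a chain of 2 nodes with a double edge at one end; the terminal node there is the unique short simple root (B_2), so the type is B_2 (the algebra so(5)).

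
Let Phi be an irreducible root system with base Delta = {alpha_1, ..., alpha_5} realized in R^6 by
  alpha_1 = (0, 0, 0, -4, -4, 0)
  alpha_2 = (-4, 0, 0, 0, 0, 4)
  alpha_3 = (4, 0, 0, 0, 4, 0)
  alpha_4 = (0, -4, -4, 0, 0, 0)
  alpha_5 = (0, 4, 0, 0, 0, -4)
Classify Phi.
type A_5

Compute the Cartan integers a_ij = 2(alpha_i, alpha_j)/(alpha_j, alpha_j); the resulting 5x5 Cartan matrix is
[[2, 0, -1, 0, 0], [0, 2, -1, 0, -1], [-1, -1, 2, 0, 0], [0, 0, 0, 2, -1], [0, -1, 0, -1, 2]].
All simple roots have the same length, so the diagram is simply laced. The associated Dynkin diagram is a chain of 5 nodes with single edges (A_5), so the type is A_5 (the algebra sl(6)).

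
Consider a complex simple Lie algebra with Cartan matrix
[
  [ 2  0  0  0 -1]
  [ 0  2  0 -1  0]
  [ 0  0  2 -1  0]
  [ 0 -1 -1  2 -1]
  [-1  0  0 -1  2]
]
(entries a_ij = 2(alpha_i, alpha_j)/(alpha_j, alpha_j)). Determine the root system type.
D_5 (so(10))

The matrix has rank 5 with 2's on the diagonal. Reading the off-diagonal entries as Dynkin edges (a single edge where a_ij = a_ji = -1; a double or triple edge where a_ij * a_ji = 2 or 3), the diagram is a chain of 3 nodes with a fork of two nodes at one end (D_5). One simple-root ordering that puts it in standard form is (alpha_1, alpha_5, alpha_4, alpha_2, alpha_3). So the algebra is type D_5, i.e. so(10).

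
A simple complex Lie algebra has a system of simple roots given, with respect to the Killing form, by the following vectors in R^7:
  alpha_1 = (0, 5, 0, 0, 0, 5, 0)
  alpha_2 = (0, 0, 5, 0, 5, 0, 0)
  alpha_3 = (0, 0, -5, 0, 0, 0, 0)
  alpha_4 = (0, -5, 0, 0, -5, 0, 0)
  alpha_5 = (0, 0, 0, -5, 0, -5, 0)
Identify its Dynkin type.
B_5 (so(11))

Compute the Cartan integers a_ij = 2(alpha_i, alpha_j)/(alpha_j, alpha_j); the resulting 5x5 Cartan matrix is
[[2, 0, 0, -1, -1], [0, 2, -2, -1, 0], [0, -1, 2, 0, 0], [-1, -1, 0, 2, 0], [-1, 0, 0, 0, 2]].
The roots have two lengths (squared-length ratio 2:1); the short ones are alpha_{3}. The associated Dynkin diagram is a chain of 5 nodes with a double edge at one end; the terminal node there is the unique short simple root (B_5), so the type is B_5 (the algebra so(11)).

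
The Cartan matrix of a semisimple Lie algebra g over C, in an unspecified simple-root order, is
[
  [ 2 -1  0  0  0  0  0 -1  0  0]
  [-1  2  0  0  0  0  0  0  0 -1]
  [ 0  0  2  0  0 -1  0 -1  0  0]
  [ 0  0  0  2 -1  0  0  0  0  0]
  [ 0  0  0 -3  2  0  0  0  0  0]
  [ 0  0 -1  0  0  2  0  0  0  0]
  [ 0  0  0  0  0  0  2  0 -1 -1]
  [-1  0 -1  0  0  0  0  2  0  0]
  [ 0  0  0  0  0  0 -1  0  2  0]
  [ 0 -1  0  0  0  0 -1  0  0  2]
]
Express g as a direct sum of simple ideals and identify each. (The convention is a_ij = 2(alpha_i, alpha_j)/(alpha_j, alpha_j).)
A_8 + G_2

The diagram associated to this matrix has two connected components: the simple roots {alpha_1, alpha_2, alpha_3, alpha_6, alpha_7, alpha_8, alpha_9, alpha_10} form a chain of 8 nodes with single edges (A_8), and {alpha_4, alpha_5} form two nodes joined by a triple edge (G_2). A semisimple Lie algebra decomposes uniquely as the direct sum of simple ideals, one per connected component of its Dynkin diagram, so g ≅ A_8 ⊕ G_2 (dimension 80 + 14 = 94).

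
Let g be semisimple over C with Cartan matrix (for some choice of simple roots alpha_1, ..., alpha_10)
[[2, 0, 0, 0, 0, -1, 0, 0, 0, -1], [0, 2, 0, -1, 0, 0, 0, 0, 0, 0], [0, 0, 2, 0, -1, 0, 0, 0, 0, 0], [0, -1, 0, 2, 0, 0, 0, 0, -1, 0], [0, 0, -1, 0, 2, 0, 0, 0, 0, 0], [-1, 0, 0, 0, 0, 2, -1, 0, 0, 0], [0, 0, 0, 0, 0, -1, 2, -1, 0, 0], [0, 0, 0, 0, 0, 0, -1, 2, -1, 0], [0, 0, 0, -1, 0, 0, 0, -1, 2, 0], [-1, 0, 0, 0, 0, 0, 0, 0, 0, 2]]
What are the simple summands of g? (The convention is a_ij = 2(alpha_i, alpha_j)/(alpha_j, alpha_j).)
The diagram associated to this matrix has two connected components: the simple roots {alpha_3, alpha_5} form a chain of 2 nodes with single edges (A_2), and {alpha_1, alpha_2, alpha_4, alpha_6, alpha_7, alpha_8, alpha_9, alpha_10} form a chain of 8 nodes with single edges (A_8). A semisimple Lie algebra decomposes uniquely as the direct sum of simple ideals, one per connected component of its Dynkin diagram, so g ≅ A_2 ⊕ A_8 (dimension 8 + 80 = 88).

A_2 ⊕ A_8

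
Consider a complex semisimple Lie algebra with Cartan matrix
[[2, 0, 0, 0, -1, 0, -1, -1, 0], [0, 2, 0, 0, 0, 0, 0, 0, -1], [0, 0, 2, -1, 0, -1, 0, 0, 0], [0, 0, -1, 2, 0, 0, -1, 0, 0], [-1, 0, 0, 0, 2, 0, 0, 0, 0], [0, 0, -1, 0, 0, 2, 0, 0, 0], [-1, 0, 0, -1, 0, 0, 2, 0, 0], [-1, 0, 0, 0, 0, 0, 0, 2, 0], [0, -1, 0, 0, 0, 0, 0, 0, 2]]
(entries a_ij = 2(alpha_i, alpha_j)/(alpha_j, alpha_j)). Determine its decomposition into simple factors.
A_2 + D_7

The diagram associated to this matrix has two connected components: the simple roots {alpha_2, alpha_9} form a chain of 2 nodes with single edges (A_2), and {alpha_1, alpha_3, alpha_4, alpha_5, alpha_6, alpha_7, alpha_8} form a chain of 5 nodes with a fork of two nodes at one end (D_7). A semisimple Lie algebra decomposes uniquely as the direct sum of simple ideals, one per connected component of its Dynkin diagram, so g ≅ A_2 ⊕ D_7 (dimension 8 + 91 = 99).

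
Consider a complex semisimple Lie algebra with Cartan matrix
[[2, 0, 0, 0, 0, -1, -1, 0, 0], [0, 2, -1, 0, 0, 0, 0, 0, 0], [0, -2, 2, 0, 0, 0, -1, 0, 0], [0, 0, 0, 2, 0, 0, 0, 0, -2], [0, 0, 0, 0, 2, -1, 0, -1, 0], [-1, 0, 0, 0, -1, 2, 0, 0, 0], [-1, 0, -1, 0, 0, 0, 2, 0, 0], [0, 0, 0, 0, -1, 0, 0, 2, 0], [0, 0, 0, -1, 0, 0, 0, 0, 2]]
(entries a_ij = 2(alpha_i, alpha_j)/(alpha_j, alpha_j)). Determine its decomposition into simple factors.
The diagram associated to this matrix has two connected components: the simple roots {alpha_4, alpha_9} form a chain of 2 nodes with a double edge at one end; the terminal node there is the unique short simple root (B_2), and {alpha_1, alpha_2, alpha_3, alpha_5, alpha_6, alpha_7, alpha_8} form a chain of 7 nodes with a double edge at one end; the terminal node there is the unique short simple root (B_7). A semisimple Lie algebra decomposes uniquely as the direct sum of simple ideals, one per connected component of its Dynkin diagram, so g ≅ B_2 ⊕ B_7 (dimension 10 + 105 = 115).

type B_2 + type B_7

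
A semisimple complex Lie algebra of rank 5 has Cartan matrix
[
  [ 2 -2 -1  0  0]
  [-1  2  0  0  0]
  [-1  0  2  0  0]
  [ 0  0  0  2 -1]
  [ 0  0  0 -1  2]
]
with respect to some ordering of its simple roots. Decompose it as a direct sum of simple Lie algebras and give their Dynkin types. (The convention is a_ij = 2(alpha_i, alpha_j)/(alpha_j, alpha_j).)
A2 + B3

The diagram associated to this matrix has two connected components: the simple roots {alpha_4, alpha_5} form a chain of 2 nodes with single edges (A_2), and {alpha_1, alpha_2, alpha_3} form a chain of 3 nodes with a double edge at one end; the terminal node there is the unique short simple root (B_3). A semisimple Lie algebra decomposes uniquely as the direct sum of simple ideals, one per connected component of its Dynkin diagram, so g ≅ A_2 ⊕ B_3 (dimension 8 + 21 = 29).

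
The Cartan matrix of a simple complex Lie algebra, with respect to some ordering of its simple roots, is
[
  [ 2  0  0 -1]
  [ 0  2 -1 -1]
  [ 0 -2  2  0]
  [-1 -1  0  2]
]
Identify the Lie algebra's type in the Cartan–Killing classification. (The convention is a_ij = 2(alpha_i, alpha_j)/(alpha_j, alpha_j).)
C4

The matrix has rank 4 with 2's on the diagonal. Reading the off-diagonal entries as Dynkin edges (a single edge where a_ij = a_ji = -1; a double or triple edge where a_ij * a_ji = 2 or 3), the diagram is a chain of 4 nodes with a double edge at one end; the terminal node there is the unique long simple root (C_4). One simple-root ordering that puts it in standard form is (alpha_1, alpha_4, alpha_2, alpha_3). So the algebra is type C_4, i.e. sp(8).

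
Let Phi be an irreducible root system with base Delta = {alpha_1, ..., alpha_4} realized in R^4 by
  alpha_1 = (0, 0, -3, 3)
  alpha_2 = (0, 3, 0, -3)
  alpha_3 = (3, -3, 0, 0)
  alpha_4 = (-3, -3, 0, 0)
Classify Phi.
Compute the Cartan integers a_ij = 2(alpha_i, alpha_j)/(alpha_j, alpha_j); the resulting 4x4 Cartan matrix is
[[2, -1, 0, 0], [-1, 2, -1, -1], [0, -1, 2, 0], [0, -1, 0, 2]].
All simple roots have the same length, so the diagram is simply laced. The associated Dynkin diagram is a chain of 2 nodes with a fork of two nodes at one end (D_4), so the type is D_4 (the algebra so(8)).

type D_4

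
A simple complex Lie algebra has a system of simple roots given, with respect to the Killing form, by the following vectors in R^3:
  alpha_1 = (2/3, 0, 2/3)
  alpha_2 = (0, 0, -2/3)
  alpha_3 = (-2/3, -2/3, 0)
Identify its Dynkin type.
B3

Compute the Cartan integers a_ij = 2(alpha_i, alpha_j)/(alpha_j, alpha_j); the resulting 3x3 Cartan matrix is
[[2, -2, -1], [-1, 2, 0], [-1, 0, 2]].
The roots have two lengths (squared-length ratio 2:1); the short ones are alpha_{2}. The associated Dynkin diagram is a chain of 3 nodes with a double edge at one end; the terminal node there is the unique short simple root (B_3), so the type is B_3 (the algebra so(7)).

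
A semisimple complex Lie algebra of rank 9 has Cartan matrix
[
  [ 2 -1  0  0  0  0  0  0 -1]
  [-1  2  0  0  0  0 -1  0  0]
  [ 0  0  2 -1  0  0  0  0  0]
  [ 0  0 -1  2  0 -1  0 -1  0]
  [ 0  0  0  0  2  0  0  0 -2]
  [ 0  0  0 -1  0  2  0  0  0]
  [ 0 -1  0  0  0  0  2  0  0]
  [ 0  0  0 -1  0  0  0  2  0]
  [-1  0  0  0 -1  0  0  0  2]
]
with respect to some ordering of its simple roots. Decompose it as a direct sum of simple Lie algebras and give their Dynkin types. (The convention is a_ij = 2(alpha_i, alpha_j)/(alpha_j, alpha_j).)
The diagram associated to this matrix has two connected components: the simple roots {alpha_1, alpha_2, alpha_5, alpha_7, alpha_9} form a chain of 5 nodes with a double edge at one end; the terminal node there is the unique long simple root (C_5), and {alpha_3, alpha_4, alpha_6, alpha_8} form a chain of 2 nodes with a fork of two nodes at one end (D_4). A semisimple Lie algebra decomposes uniquely as the direct sum of simple ideals, one per connected component of its Dynkin diagram, so g ≅ C_5 ⊕ D_4 (dimension 55 + 28 = 83).

C_5 + D_4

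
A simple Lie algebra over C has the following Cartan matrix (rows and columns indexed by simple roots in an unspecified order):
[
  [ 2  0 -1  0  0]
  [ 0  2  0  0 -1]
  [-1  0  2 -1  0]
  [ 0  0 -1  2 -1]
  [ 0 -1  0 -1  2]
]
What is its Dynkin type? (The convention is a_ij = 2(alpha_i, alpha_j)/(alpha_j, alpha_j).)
The matrix has rank 5 with 2's on the diagonal. Reading the off-diagonal entries as Dynkin edges (a single edge where a_ij = a_ji = -1; a double or triple edge where a_ij * a_ji = 2 or 3), the diagram is a chain of 5 nodes with single edges (A_5). One simple-root ordering that puts it in standard form is (alpha_1, alpha_3, alpha_4, alpha_5, alpha_2). So the algebra is type A_5, i.e. sl(6).

A_5 (sl(6))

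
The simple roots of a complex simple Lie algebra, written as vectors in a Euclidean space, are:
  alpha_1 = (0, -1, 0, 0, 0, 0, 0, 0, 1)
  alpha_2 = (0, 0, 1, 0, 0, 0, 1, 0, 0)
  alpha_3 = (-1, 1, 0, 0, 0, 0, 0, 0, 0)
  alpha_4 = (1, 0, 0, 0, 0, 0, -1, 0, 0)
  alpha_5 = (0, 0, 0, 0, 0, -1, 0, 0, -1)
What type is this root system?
A_5 (sl(6))

Compute the Cartan integers a_ij = 2(alpha_i, alpha_j)/(alpha_j, alpha_j); the resulting 5x5 Cartan matrix is
[[2, 0, -1, 0, -1], [0, 2, 0, -1, 0], [-1, 0, 2, -1, 0], [0, -1, -1, 2, 0], [-1, 0, 0, 0, 2]].
All simple roots have the same length, so the diagram is simply laced. The associated Dynkin diagram is a chain of 5 nodes with single edges (A_5), so the type is A_5 (the algebra sl(6)).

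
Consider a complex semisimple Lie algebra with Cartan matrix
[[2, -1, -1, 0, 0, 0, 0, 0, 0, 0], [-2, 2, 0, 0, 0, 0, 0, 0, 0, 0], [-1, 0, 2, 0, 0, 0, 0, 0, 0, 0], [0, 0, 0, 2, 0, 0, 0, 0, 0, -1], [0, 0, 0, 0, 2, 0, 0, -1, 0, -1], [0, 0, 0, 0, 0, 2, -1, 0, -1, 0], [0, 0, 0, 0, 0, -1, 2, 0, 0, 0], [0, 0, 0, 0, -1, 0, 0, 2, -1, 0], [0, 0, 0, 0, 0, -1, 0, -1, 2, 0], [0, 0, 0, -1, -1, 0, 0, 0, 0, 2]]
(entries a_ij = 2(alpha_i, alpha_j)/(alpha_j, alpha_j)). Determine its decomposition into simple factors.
type A_7 + type C_3

The diagram associated to this matrix has two connected components: the simple roots {alpha_4, alpha_5, alpha_6, alpha_7, alpha_8, alpha_9, alpha_10} form a chain of 7 nodes with single edges (A_7), and {alpha_1, alpha_2, alpha_3} form a chain of 3 nodes with a double edge at one end; the terminal node there is the unique long simple root (C_3). A semisimple Lie algebra decomposes uniquely as the direct sum of simple ideals, one per connected component of its Dynkin diagram, so g ≅ A_7 ⊕ C_3 (dimension 63 + 21 = 84).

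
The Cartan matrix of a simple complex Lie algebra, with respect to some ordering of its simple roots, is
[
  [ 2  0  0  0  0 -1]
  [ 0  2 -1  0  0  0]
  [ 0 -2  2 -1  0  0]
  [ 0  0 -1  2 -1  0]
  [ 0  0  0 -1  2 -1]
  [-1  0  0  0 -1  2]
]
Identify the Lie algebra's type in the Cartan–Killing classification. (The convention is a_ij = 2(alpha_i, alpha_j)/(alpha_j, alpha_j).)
The matrix has rank 6 with 2's on the diagonal. Reading the off-diagonal entries as Dynkin edges (a single edge where a_ij = a_ji = -1; a double or triple edge where a_ij * a_ji = 2 or 3), the diagram is a chain of 6 nodes with a double edge at one end; the terminal node there is the unique short simple root (B_6). One simple-root ordering that puts it in standard form is (alpha_1, alpha_6, alpha_5, alpha_4, alpha_3, alpha_2). So the algebra is type B_6, i.e. so(13).

B6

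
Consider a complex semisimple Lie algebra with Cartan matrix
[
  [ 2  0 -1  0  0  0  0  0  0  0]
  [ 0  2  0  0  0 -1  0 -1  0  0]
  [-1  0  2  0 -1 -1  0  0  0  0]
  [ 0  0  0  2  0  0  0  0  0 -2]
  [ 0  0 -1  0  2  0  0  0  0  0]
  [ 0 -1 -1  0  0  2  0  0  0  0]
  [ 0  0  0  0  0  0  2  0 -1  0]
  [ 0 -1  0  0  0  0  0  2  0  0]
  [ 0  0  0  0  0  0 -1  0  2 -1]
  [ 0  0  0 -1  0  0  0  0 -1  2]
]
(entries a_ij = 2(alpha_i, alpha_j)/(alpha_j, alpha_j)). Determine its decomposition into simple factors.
C4 + D6

The diagram associated to this matrix has two connected components: the simple roots {alpha_4, alpha_7, alpha_9, alpha_10} form a chain of 4 nodes with a double edge at one end; the terminal node there is the unique long simple root (C_4), and {alpha_1, alpha_2, alpha_3, alpha_5, alpha_6, alpha_8} form a chain of 4 nodes with a fork of two nodes at one end (D_6). A semisimple Lie algebra decomposes uniquely as the direct sum of simple ideals, one per connected component of its Dynkin diagram, so g ≅ C_4 ⊕ D_6 (dimension 36 + 66 = 102).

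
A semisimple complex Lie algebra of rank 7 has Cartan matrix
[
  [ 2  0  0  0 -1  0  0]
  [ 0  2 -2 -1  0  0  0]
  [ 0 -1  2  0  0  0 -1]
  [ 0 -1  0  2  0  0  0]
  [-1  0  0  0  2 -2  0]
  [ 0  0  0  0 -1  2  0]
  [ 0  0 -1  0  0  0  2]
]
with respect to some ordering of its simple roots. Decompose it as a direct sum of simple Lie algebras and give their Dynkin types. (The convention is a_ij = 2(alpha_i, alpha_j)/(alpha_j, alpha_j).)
The diagram associated to this matrix has two connected components: the simple roots {alpha_1, alpha_5, alpha_6} form a chain of 3 nodes with a double edge at one end; the terminal node there is the unique short simple root (B_3), and {alpha_2, alpha_3, alpha_4, alpha_7} form a chain of 4 nodes with a double edge between the middle two (F_4). A semisimple Lie algebra decomposes uniquely as the direct sum of simple ideals, one per connected component of its Dynkin diagram, so g ≅ B_3 ⊕ F_4 (dimension 21 + 52 = 73).

B_3 + F_4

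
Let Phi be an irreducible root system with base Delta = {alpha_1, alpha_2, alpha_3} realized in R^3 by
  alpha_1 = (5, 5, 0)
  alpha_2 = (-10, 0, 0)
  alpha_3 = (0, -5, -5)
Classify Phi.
Compute the Cartan integers a_ij = 2(alpha_i, alpha_j)/(alpha_j, alpha_j); the resulting 3x3 Cartan matrix is
[[2, -1, -1], [-2, 2, 0], [-1, 0, 2]].
The roots have two lengths (squared-length ratio 2:1); the short ones are alpha_{1,3}. The associated Dynkin diagram is a chain of 3 nodes with a double edge at one end; the terminal node there is the unique long simple root (C_3), so the type is C_3 (the algebra sp(6)).

type C_3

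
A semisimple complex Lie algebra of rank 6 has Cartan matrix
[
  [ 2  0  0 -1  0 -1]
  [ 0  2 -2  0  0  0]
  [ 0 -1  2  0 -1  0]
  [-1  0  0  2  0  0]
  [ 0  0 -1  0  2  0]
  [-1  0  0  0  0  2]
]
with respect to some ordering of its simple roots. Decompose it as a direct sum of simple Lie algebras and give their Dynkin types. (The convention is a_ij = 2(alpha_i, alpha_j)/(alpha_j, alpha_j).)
The diagram associated to this matrix has two connected components: the simple roots {alpha_1, alpha_4, alpha_6} form a chain of 3 nodes with single edges (A_3), and {alpha_2, alpha_3, alpha_5} form a chain of 3 nodes with a double edge at one end; the terminal node there is the unique long simple root (C_3). A semisimple Lie algebra decomposes uniquely as the direct sum of simple ideals, one per connected component of its Dynkin diagram, so g ≅ A_3 ⊕ C_3 (dimension 15 + 21 = 36).

A3 ⊕ C3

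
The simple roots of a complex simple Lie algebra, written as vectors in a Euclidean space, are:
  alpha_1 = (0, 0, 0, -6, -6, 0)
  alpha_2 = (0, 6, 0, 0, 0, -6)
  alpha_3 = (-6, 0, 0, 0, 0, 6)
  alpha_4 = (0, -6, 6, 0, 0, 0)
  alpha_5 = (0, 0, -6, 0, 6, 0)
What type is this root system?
Compute the Cartan integers a_ij = 2(alpha_i, alpha_j)/(alpha_j, alpha_j); the resulting 5x5 Cartan matrix is
[[2, 0, 0, 0, -1], [0, 2, -1, -1, 0], [0, -1, 2, 0, 0], [0, -1, 0, 2, -1], [-1, 0, 0, -1, 2]].
All simple roots have the same length, so the diagram is simply laced. The associated Dynkin diagram is a chain of 5 nodes with single edges (A_5), so the type is A_5 (the algebra sl(6)).

A_5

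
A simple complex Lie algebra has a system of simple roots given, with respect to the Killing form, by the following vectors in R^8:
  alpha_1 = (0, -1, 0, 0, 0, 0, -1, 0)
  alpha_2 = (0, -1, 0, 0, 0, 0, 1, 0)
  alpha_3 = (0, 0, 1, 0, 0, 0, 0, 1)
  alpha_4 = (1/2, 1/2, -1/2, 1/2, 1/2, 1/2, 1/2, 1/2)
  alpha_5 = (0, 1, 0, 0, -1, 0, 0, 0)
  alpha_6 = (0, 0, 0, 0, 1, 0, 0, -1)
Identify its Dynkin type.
Compute the Cartan integers a_ij = 2(alpha_i, alpha_j)/(alpha_j, alpha_j); the resulting 6x6 Cartan matrix is
[[2, 0, 0, -1, -1, 0], [0, 2, 0, 0, -1, 0], [0, 0, 2, 0, 0, -1], [-1, 0, 0, 2, 0, 0], [-1, -1, 0, 0, 2, -1], [0, 0, -1, 0, -1, 2]].
All simple roots have the same length, so the diagram is simply laced. The associated Dynkin diagram is a chain of 5 nodes with one extra node attached to the third node from one end (E_6), so the type is E_6.

type E_6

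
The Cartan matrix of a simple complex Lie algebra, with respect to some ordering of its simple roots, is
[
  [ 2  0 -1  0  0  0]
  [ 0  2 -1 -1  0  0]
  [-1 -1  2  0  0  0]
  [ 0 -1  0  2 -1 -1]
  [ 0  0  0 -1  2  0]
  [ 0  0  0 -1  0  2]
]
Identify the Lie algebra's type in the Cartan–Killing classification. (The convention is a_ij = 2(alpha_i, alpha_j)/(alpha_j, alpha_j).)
The matrix has rank 6 with 2's on the diagonal. Reading the off-diagonal entries as Dynkin edges (a single edge where a_ij = a_ji = -1; a double or triple edge where a_ij * a_ji = 2 or 3), the diagram is a chain of 4 nodes with a fork of two nodes at one end (D_6). One simple-root ordering that puts it in standard form is (alpha_1, alpha_3, alpha_2, alpha_4, alpha_5, alpha_6). So the algebra is type D_6, i.e. so(12).

D_6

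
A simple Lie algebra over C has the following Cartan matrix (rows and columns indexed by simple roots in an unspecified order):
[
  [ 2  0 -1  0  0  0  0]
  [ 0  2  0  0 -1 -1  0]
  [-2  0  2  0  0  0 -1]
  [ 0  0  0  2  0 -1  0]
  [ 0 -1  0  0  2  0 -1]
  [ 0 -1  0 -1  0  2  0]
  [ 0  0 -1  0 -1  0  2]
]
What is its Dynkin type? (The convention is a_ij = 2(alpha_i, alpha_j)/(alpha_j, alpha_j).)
The matrix has rank 7 with 2's on the diagonal. Reading the off-diagonal entries as Dynkin edges (a single edge where a_ij = a_ji = -1; a double or triple edge where a_ij * a_ji = 2 or 3), the diagram is a chain of 7 nodes with a double edge at one end; the terminal node there is the unique short simple root (B_7). One simple-root ordering that puts it in standard form is (alpha_4, alpha_6, alpha_2, alpha_5, alpha_7, alpha_3, alpha_1). So the algebra is type B_7, i.e. so(15).

type B_7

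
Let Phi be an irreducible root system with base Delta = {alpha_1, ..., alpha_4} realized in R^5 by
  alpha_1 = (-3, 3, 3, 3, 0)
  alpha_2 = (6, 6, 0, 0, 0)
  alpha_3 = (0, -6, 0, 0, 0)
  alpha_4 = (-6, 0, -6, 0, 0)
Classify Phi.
type F_4

Compute the Cartan integers a_ij = 2(alpha_i, alpha_j)/(alpha_j, alpha_j); the resulting 4x4 Cartan matrix is
[[2, 0, -1, 0], [0, 2, -2, -1], [-1, -1, 2, 0], [0, -1, 0, 2]].
The roots have two lengths (squared-length ratio 2:1); the short ones are alpha_{1,3}. The associated Dynkin diagram is a chain of 4 nodes with a double edge between the middle two (F_4), so the type is F_4.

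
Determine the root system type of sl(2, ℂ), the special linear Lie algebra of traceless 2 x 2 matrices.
This is sl(2), which has dimension 2^2 - 1 = 3 and rank 2 - 1 = 1 (a Cartan subalgebra is the diagonal traceless matrices). In the classification of classical Lie algebras, the special linear algebra sl(n+1) has type A_n; here n = 1, so the Dynkin diagram is a chain of 1 nodes with single edges (A_1). Hence the type is A_1.

A_1 (sl(2))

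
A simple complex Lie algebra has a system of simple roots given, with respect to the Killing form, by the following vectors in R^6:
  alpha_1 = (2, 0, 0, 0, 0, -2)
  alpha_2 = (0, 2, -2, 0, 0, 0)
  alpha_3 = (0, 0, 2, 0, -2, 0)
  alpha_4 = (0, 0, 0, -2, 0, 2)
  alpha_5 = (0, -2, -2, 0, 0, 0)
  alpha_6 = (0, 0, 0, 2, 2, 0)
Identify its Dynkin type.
Compute the Cartan integers a_ij = 2(alpha_i, alpha_j)/(alpha_j, alpha_j); the resulting 6x6 Cartan matrix is
[[2, 0, 0, -1, 0, 0], [0, 2, -1, 0, 0, 0], [0, -1, 2, 0, -1, -1], [-1, 0, 0, 2, 0, -1], [0, 0, -1, 0, 2, 0], [0, 0, -1, -1, 0, 2]].
All simple roots have the same length, so the diagram is simply laced. The associated Dynkin diagram is a chain of 4 nodes with a fork of two nodes at one end (D_6), so the type is D_6 (the algebra so(12)).

D_6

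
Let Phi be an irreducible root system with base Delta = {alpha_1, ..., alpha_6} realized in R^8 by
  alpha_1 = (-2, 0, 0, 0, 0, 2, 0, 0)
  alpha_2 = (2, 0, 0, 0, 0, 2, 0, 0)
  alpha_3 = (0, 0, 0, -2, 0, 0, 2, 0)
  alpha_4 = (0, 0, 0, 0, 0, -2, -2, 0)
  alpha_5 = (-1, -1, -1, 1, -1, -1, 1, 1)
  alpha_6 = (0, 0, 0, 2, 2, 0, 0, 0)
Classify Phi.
Compute the Cartan integers a_ij = 2(alpha_i, alpha_j)/(alpha_j, alpha_j); the resulting 6x6 Cartan matrix is
[[2, 0, 0, -1, 0, 0], [0, 2, 0, -1, -1, 0], [0, 0, 2, -1, 0, -1], [-1, -1, -1, 2, 0, 0], [0, -1, 0, 0, 2, 0], [0, 0, -1, 0, 0, 2]].
All simple roots have the same length, so the diagram is simply laced. The associated Dynkin diagram is a chain of 5 nodes with one extra node attached to the third node from one end (E_6), so the type is E_6.

E_6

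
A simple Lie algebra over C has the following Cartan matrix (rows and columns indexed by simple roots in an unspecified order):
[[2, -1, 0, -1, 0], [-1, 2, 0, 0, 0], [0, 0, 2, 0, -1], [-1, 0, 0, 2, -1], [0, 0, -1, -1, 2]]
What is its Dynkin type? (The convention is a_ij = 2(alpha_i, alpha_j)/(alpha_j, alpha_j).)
A_5 (sl(6))

The matrix has rank 5 with 2's on the diagonal. Reading the off-diagonal entries as Dynkin edges (a single edge where a_ij = a_ji = -1; a double or triple edge where a_ij * a_ji = 2 or 3), the diagram is a chain of 5 nodes with single edges (A_5). One simple-root ordering that puts it in standard form is (alpha_2, alpha_1, alpha_4, alpha_5, alpha_3). So the algebra is type A_5, i.e. sl(6).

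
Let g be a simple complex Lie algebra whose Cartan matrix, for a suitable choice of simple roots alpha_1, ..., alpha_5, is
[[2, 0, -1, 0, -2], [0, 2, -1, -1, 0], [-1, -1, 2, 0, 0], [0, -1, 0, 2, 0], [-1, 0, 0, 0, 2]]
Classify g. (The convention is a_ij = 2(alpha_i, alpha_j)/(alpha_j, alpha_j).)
B_5 (so(11))

The matrix has rank 5 with 2's on the diagonal. Reading the off-diagonal entries as Dynkin edges (a single edge where a_ij = a_ji = -1; a double or triple edge where a_ij * a_ji = 2 or 3), the diagram is a chain of 5 nodes with a double edge at one end; the terminal node there is the unique short simple root (B_5). One simple-root ordering that puts it in standard form is (alpha_4, alpha_2, alpha_3, alpha_1, alpha_5). So the algebra is type B_5, i.e. so(11).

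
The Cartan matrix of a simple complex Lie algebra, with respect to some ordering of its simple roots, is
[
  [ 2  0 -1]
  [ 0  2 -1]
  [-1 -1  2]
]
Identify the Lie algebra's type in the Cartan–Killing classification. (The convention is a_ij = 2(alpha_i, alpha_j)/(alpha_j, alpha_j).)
The matrix has rank 3 with 2's on the diagonal. Reading the off-diagonal entries as Dynkin edges (a single edge where a_ij = a_ji = -1; a double or triple edge where a_ij * a_ji = 2 or 3), the diagram is a chain of 3 nodes with single edges (A_3). One simple-root ordering that puts it in standard form is (alpha_2, alpha_3, alpha_1). So the algebra is type A_3, i.e. sl(4).

type A_3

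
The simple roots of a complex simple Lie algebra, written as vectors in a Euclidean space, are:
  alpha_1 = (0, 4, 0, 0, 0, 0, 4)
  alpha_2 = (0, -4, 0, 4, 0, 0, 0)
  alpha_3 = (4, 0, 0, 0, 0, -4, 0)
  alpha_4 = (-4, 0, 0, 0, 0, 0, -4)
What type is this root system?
type A_4

Compute the Cartan integers a_ij = 2(alpha_i, alpha_j)/(alpha_j, alpha_j); the resulting 4x4 Cartan matrix is
[[2, -1, 0, -1], [-1, 2, 0, 0], [0, 0, 2, -1], [-1, 0, -1, 2]].
All simple roots have the same length, so the diagram is simply laced. The associated Dynkin diagram is a chain of 4 nodes with single edges (A_4), so the type is A_4 (the algebra sl(5)).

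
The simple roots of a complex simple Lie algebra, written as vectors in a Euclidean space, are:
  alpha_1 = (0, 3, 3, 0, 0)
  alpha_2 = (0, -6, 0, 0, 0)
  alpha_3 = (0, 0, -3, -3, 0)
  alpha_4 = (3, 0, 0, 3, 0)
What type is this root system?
type C_4

Compute the Cartan integers a_ij = 2(alpha_i, alpha_j)/(alpha_j, alpha_j); the resulting 4x4 Cartan matrix is
[[2, -1, -1, 0], [-2, 2, 0, 0], [-1, 0, 2, -1], [0, 0, -1, 2]].
The roots have two lengths (squared-length ratio 2:1); the short ones are alpha_{1,3,4}. The associated Dynkin diagram is a chain of 4 nodes with a double edge at one end; the terminal node there is the unique long simple root (C_4), so the type is C_4 (the algebra sp(8)).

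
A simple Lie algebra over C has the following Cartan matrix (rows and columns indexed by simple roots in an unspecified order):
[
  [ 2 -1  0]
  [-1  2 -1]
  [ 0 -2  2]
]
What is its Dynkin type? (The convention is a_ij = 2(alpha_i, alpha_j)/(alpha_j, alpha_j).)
The matrix has rank 3 with 2's on the diagonal. Reading the off-diagonal entries as Dynkin edges (a single edge where a_ij = a_ji = -1; a double or triple edge where a_ij * a_ji = 2 or 3), the diagram is a chain of 3 nodes with a double edge at one end; the terminal node there is the unique long simple root (C_3). One simple-root ordering that puts it in standard form is (alpha_1, alpha_2, alpha_3). So the algebra is type C_3, i.e. sp(6).

C_3 (sp(6))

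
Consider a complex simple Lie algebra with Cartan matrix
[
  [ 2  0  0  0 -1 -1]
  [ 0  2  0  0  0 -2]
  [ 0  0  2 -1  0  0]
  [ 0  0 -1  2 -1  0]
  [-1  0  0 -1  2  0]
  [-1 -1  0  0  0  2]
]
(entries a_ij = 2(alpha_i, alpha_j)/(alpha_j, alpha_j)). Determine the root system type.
The matrix has rank 6 with 2's on the diagonal. Reading the off-diagonal entries as Dynkin edges (a single edge where a_ij = a_ji = -1; a double or triple edge where a_ij * a_ji = 2 or 3), the diagram is a chain of 6 nodes with a double edge at one end; the terminal node there is the unique long simple root (C_6). One simple-root ordering that puts it in standard form is (alpha_3, alpha_4, alpha_5, alpha_1, alpha_6, alpha_2). So the algebra is type C_6, i.e. sp(12).

C_6 (sp(12))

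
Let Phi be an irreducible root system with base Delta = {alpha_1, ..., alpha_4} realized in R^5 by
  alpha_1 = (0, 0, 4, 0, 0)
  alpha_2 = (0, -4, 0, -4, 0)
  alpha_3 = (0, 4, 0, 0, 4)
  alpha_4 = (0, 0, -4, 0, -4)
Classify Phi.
Compute the Cartan integers a_ij = 2(alpha_i, alpha_j)/(alpha_j, alpha_j); the resulting 4x4 Cartan matrix is
[[2, 0, 0, -1], [0, 2, -1, 0], [0, -1, 2, -1], [-2, 0, -1, 2]].
The roots have two lengths (squared-length ratio 2:1); the short ones are alpha_{1}. The associated Dynkin diagram is a chain of 4 nodes with a double edge at one end; the terminal node there is the unique short simple root (B_4), so the type is B_4 (the algebra so(9)).

B_4 (so(9))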